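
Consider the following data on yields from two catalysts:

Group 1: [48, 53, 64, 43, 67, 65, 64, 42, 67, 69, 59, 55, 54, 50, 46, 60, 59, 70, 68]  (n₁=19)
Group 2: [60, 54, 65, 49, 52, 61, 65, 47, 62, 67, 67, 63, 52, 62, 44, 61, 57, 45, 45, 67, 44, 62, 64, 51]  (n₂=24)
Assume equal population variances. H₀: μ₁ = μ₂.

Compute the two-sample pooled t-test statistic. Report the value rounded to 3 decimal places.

x̄₁=58.053, s₁=9.107, n₁=19
x̄₂=56.917, s₂=8.113, n₂=24
s_p² = [18·9.107² + 23·8.113²]/41 = 73.3361
SE = √(s_p²·(1/19+1/24)) = 2.6297
t = (58.053−56.917)/2.6297 = 0.4320
df = 41

test statistic = 0.432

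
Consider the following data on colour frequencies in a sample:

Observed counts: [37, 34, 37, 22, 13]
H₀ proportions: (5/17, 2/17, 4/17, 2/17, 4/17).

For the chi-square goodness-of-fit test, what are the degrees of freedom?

df = k − 1 = 5 − 1 = 4

degrees of freedom = 4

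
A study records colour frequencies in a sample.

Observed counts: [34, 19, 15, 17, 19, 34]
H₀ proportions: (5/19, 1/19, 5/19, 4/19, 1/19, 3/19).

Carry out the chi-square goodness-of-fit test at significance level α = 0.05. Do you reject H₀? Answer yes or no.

n = 138; E_i = n·p_i = [36.32, 7.26, 36.32, 29.05, 7.26, 21.79]
χ² = (34−36.32)²/36.32 + (19−7.26)²/7.26 + (15−36.32)²/36.32 + (17−29.05)²/29.05 + (19−7.26)²/7.26 + (34−21.79)²/21.79 = 62.4339
df = 5
p-value (upper-tail) = 0.00000
At α=0.05: p < α → reject H₀

reject H₀: yes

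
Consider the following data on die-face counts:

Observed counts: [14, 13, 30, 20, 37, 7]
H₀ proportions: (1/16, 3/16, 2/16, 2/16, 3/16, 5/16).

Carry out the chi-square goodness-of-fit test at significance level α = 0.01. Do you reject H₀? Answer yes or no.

n = 121; E_i = n·p_i = [7.56, 22.69, 15.12, 15.12, 22.69, 37.81]
χ² = (14−7.56)²/7.56 + (13−22.69)²/22.69 + (30−15.12)²/15.12 + (20−15.12)²/15.12 + (37−22.69)²/22.69 + (7−37.81)²/37.81 = 59.9543
df = 5
p-value (upper-tail) = 0.00000
At α=0.01: p < α → reject H₀

reject H₀: yes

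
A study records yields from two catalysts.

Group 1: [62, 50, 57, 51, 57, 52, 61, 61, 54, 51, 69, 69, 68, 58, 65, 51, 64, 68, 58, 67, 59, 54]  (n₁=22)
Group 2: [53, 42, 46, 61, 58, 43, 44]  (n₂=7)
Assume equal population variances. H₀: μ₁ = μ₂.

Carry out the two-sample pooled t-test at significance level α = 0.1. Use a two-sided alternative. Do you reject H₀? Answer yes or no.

reject H₀: yes

x̄₁=59.364, s₁=6.485, n₁=22
x̄₂=49.571, s₂=7.721, n₂=7
s_p² = [21·6.485² + 6·7.721²]/27 = 45.9557
SE = √(s_p²·(1/22+1/7)) = 2.9418
t = (59.364−49.571)/2.9418 = 3.3287
df = 27
p-value (two-sided) = 0.00253
At α=0.1: p < α → reject H₀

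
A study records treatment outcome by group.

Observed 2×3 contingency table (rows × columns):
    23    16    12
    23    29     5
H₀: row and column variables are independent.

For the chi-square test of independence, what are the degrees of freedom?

df = (r−1)(c−1) = (2−1)·(3−1) = 2

degrees of freedom = 2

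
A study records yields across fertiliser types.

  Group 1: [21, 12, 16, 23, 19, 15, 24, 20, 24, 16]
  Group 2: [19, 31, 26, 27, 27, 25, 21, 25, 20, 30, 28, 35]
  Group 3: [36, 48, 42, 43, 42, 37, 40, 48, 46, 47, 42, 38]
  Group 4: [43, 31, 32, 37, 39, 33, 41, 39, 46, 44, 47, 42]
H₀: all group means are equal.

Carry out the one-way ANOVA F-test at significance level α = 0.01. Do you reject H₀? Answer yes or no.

reject H₀: yes

Group means [19.00, 26.17, 42.42, 39.50], grand mean 32.326
SSB = Σnᵢ(x̄ᵢ−x̄)² = 4070.525; SSW = ΣΣ(x−x̄ᵢ)² = 903.583
MSB = 4070.525/3 = 1356.8418; MSW = 903.583/42 = 21.5139
F = MSB/MSW = 63.0682
df = (3, 42)
p-value (upper-tail) = 0.00000
At α=0.01: p < α → reject H₀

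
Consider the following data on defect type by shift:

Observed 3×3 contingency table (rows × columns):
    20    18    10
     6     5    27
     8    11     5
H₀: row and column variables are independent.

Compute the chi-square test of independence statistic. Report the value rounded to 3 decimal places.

test statistic = 27.360

Row totals [48, 38, 24], col totals [34, 34, 42], n=110
χ² = (20−14.84)²/14.84 + (18−14.84)²/14.84 + (10−18.33)²/18.33 + (6−11.75)²/11.75 + (5−11.75)²/11.75 + (27−14.51)²/14.51 + (8−7.42)²/7.42 + (11−7.42)²/7.42 + (5−9.16)²/9.16 = 27.3601
df = 4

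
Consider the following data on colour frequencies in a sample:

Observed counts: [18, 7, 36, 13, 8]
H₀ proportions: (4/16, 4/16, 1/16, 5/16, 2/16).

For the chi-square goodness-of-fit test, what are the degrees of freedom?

df = k − 1 = 5 − 1 = 4

degrees of freedom = 4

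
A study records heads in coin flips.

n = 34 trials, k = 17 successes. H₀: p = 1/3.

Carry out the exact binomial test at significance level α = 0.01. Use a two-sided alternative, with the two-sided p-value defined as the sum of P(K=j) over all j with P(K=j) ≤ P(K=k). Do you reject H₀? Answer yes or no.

Exact binomial: n=34, k=17, p₀=1/3=0.3333
P(X=j) = C(n,j)·p₀^j·(1−p₀)^(n−j); p = Σ P(X=j) over j with P(X=j) ≤ P(X=17)
p-value (two-sided) = 0.04553
At α=0.01: p ≥ α → fail to reject H₀

reject H₀: no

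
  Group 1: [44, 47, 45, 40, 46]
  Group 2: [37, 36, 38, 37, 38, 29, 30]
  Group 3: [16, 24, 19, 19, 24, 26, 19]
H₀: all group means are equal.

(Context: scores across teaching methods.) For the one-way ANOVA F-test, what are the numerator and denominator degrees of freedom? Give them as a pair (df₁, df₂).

degrees of freedom = [2, 16]

k = 3 groups, N = 19 total
df = (k−1, N−k) = (3−1, 19−3) = (2, 16)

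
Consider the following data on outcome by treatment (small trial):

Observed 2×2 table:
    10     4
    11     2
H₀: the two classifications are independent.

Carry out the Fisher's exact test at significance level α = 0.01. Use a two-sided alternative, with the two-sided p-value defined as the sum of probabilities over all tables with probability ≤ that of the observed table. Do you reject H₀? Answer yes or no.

Margins: r₁=14, r₂=13, c₁=21, c₂=6, n=27
p_obs = C(14,10)·C(13,11)/C(27,21); sum pmf over tables with pmf ≤ p_obs
p-value (two-sided) = 0.64831
At α=0.01: p ≥ α → fail to reject H₀

reject H₀: no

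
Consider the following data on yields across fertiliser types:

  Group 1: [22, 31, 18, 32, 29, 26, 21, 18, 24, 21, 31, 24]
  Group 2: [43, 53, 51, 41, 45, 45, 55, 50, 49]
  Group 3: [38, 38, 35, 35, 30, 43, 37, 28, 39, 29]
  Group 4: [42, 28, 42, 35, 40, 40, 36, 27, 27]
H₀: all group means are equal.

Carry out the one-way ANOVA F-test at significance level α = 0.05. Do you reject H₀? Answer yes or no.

Group means [24.75, 48.00, 35.20, 35.22], grand mean 34.950
SSB = Σnᵢ(x̄ᵢ−x̄)² = 2782.494; SSW = ΣΣ(x−x̄ᵢ)² = 995.406
MSB = 2782.494/3 = 927.4981; MSW = 995.406/36 = 27.6502
F = MSB/MSW = 33.5440
df = (3, 36)
p-value (upper-tail) = 0.00000
At α=0.05: p < α → reject H₀

reject H₀: yes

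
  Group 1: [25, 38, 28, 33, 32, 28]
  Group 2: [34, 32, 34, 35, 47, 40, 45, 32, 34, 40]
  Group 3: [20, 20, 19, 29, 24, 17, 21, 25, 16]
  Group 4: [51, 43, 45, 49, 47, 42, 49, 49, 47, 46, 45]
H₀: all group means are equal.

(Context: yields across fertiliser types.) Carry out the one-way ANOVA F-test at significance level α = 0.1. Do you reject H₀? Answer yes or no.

reject H₀: yes

Group means [30.67, 37.30, 21.22, 46.64], grand mean 35.028
SSB = Σnᵢ(x̄ᵢ−x̄)² = 3363.438; SSW = ΣΣ(x−x̄ᵢ)² = 581.534
MSB = 3363.438/3 = 1121.1460; MSW = 581.534/32 = 18.1729
F = MSB/MSW = 61.6931
df = (3, 32)
p-value (upper-tail) = 0.00000
At α=0.1: p < α → reject H₀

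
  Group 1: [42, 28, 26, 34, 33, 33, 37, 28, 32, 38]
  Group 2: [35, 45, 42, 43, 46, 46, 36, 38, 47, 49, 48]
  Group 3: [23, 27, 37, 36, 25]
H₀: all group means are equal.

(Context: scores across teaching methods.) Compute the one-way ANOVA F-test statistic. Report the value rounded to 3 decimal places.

test statistic = 15.458

Group means [33.10, 43.18, 29.60], grand mean 36.692
SSB = Σnᵢ(x̄ᵢ−x̄)² = 843.802; SSW = ΣΣ(x−x̄ᵢ)² = 627.736
MSB = 843.802/2 = 421.9010; MSW = 627.736/23 = 27.2929
F = MSB/MSW = 15.4583
df = (2, 23)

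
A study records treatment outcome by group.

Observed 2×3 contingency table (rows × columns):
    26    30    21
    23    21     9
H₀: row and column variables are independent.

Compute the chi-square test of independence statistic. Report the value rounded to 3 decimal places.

test statistic = 2.217

Row totals [77, 53], col totals [49, 51, 30], n=130
χ² = (26−29.02)²/29.02 + (30−30.21)²/30.21 + (21−17.77)²/17.77 + (23−19.98)²/19.98 + (21−20.79)²/20.79 + (9−12.23)²/12.23 = 2.2167
df = 2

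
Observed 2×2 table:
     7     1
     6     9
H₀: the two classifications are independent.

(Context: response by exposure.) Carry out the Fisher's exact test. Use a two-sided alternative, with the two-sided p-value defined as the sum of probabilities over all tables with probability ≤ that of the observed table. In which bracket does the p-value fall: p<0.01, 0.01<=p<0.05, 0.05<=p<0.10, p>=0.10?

Margins: r₁=8, r₂=15, c₁=13, c₂=10, n=23
p_obs = C(8,7)·C(15,6)/C(23,13); sum pmf over tables with pmf ≤ p_obs
p-value (two-sided) = 0.07430
→ bracket: 0.05<=p<0.10

p-value bracket: 0.05<=p<0.10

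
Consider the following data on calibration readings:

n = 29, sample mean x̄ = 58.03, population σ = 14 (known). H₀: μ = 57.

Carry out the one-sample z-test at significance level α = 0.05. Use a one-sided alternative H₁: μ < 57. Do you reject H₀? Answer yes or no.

reject H₀: no

SE = σ/√n = 14/√29 = 2.5997
z = (x̄−μ₀)/SE = (58.03−57)/2.5997 = 0.3962
p-value (one-sided, H₁ less) = 0.65402
At α=0.05: p ≥ α → fail to reject H₀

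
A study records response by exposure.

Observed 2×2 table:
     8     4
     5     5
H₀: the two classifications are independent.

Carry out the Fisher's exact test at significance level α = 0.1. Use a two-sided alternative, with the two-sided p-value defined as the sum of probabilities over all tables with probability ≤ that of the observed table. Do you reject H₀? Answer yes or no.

Margins: r₁=12, r₂=10, c₁=13, c₂=9, n=22
p_obs = C(12,8)·C(10,5)/C(22,13); sum pmf over tables with pmf ≤ p_obs
p-value (two-sided) = 0.66563
At α=0.1: p ≥ α → fail to reject H₀

reject H₀: no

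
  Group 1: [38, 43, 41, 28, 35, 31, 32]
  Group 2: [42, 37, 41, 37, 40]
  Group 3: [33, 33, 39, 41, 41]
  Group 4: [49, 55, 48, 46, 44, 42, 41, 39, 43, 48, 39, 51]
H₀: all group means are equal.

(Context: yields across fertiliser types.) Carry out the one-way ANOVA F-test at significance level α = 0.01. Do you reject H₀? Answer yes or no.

Group means [35.43, 39.40, 37.40, 45.42], grand mean 40.586
SSB = Σnᵢ(x̄ᵢ−x̄)² = 524.004; SSW = ΣΣ(x−x̄ᵢ)² = 541.031
MSB = 524.004/3 = 174.6678; MSW = 541.031/25 = 21.6412
F = MSB/MSW = 8.0711
df = (3, 25)
p-value (upper-tail) = 0.00063
At α=0.01: p < α → reject H₀

reject H₀: yes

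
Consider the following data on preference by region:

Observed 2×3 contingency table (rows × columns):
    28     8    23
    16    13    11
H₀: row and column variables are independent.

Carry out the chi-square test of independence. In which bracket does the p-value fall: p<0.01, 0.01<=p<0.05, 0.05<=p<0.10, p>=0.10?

Row totals [59, 40], col totals [44, 21, 34], n=99
χ² = (28−26.22)²/26.22 + (8−12.52)²/12.52 + (23−20.26)²/20.26 + (16−17.78)²/17.78 + (13−8.48)²/8.48 + (11−13.74)²/13.74 = 5.2452
df = 2
p-value (upper-tail) = 0.07261
→ bracket: 0.05<=p<0.10

p-value bracket: 0.05<=p<0.10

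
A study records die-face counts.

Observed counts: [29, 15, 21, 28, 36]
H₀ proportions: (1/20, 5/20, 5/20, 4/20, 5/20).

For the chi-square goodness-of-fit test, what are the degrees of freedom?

degrees of freedom = 4

df = k − 1 = 5 − 1 = 4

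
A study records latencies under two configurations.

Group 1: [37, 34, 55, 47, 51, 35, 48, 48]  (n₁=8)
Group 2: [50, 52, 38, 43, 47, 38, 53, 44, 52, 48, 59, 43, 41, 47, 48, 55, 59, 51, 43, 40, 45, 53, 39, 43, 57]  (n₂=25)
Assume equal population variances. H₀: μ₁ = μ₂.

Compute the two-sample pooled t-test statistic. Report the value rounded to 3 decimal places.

test statistic = -1.143

x̄₁=44.375, s₁=7.927, n₁=8
x̄₂=47.520, s₂=6.397, n₂=25
s_p² = [7·7.927² + 24·6.397²]/31 = 45.8747
SE = √(s_p²·(1/8+1/25)) = 2.7512
t = (44.375−47.520)/2.7512 = -1.1431
df = 31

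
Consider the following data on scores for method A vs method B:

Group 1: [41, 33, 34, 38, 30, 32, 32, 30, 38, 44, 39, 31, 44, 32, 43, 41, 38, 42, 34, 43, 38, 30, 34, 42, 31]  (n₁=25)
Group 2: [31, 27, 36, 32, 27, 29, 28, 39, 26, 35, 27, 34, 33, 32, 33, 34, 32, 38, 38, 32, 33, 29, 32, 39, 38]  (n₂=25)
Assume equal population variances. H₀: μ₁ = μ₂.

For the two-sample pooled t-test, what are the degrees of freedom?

df = n₁ + n₂ − 2 = 25 + 25 − 2 = 48

degrees of freedom = 48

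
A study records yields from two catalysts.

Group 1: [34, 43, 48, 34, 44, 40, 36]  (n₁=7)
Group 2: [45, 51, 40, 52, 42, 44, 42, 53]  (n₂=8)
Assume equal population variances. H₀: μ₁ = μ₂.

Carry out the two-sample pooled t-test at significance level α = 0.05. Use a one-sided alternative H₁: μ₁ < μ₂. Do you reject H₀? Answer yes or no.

reject H₀: yes

x̄₁=39.857, s₁=5.429, n₁=7
x̄₂=46.125, s₂=5.111, n₂=8
s_p² = [6·5.429² + 7·5.111²]/13 = 27.6717
SE = √(s_p²·(1/7+1/8)) = 2.7225
t = (39.857−46.125)/2.7225 = -2.3022
df = 13
p-value (one-sided, H₁ less) = 0.01925
At α=0.05: p < α → reject H₀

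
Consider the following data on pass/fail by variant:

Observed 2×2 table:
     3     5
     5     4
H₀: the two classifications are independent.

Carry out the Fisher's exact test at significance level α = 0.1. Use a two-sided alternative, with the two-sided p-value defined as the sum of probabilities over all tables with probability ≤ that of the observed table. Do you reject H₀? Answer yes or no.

reject H₀: no

Margins: r₁=8, r₂=9, c₁=8, c₂=9, n=17
p_obs = C(8,3)·C(9,5)/C(17,8); sum pmf over tables with pmf ≤ p_obs
p-value (two-sided) = 0.63719
At α=0.1: p ≥ α → fail to reject H₀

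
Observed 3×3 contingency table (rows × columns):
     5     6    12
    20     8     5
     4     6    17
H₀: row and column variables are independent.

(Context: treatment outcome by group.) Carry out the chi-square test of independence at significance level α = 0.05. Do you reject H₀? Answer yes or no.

Row totals [23, 33, 27], col totals [29, 20, 34], n=83
χ² = (5−8.04)²/8.04 + (6−5.54)²/5.54 + (12−9.42)²/9.42 + (20−11.53)²/11.53 + (8−7.95)²/7.95 + (5−13.52)²/13.52 + (4−9.43)²/9.43 + (6−6.51)²/6.51 + (17−11.06)²/11.06 = 19.8391
df = 4
p-value (upper-tail) = 0.00054
At α=0.05: p < α → reject H₀

reject H₀: yes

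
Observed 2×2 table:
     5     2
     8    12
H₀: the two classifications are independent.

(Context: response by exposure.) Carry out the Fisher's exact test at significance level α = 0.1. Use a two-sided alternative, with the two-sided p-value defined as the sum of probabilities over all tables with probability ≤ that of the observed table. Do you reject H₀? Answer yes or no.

Margins: r₁=7, r₂=20, c₁=13, c₂=14, n=27
p_obs = C(7,5)·C(20,8)/C(27,13); sum pmf over tables with pmf ≤ p_obs
p-value (two-sided) = 0.20870
At α=0.1: p ≥ α → fail to reject H₀

reject H₀: no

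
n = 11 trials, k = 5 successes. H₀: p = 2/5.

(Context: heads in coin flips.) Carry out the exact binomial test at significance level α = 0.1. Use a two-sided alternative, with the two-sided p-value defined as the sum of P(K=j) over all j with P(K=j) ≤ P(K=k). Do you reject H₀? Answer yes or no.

reject H₀: no

Exact binomial: n=11, k=5, p₀=2/5=0.4000
P(X=j) = C(n,j)·p₀^j·(1−p₀)^(n−j); p = Σ P(X=j) over j with P(X=j) ≤ P(X=5)
p-value (two-sided) = 0.76351
At α=0.1: p ≥ α → fail to reject H₀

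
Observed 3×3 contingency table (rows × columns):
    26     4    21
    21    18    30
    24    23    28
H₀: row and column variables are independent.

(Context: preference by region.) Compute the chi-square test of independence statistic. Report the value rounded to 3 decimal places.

Row totals [51, 69, 75], col totals [71, 45, 79], n=195
χ² = (26−18.57)²/18.57 + (4−11.77)²/11.77 + (21−20.66)²/20.66 + (21−25.12)²/25.12 + (18−15.92)²/15.92 + (30−27.95)²/27.95 + (24−27.31)²/27.31 + (23−17.31)²/17.31 + (28−30.38)²/30.38 = 11.6651
df = 4

test statistic = 11.665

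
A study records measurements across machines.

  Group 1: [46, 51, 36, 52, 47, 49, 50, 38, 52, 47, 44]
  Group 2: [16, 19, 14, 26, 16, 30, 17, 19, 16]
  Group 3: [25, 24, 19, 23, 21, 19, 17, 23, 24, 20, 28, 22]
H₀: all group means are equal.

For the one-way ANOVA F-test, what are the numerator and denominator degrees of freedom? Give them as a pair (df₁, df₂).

degrees of freedom = [2, 29]

k = 3 groups, N = 32 total
df = (k−1, N−k) = (3−1, 32−3) = (2, 29)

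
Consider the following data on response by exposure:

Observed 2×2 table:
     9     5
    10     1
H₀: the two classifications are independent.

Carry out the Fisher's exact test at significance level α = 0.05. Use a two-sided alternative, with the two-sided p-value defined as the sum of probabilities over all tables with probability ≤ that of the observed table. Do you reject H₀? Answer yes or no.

reject H₀: no

Margins: r₁=14, r₂=11, c₁=19, c₂=6, n=25
p_obs = C(14,9)·C(11,10)/C(25,19); sum pmf over tables with pmf ≤ p_obs
p-value (two-sided) = 0.18043
At α=0.05: p ≥ α → fail to reject H₀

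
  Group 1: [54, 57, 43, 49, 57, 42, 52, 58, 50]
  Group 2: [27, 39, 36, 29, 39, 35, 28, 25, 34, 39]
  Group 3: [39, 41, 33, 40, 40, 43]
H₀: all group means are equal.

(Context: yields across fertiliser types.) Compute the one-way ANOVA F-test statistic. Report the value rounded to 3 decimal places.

test statistic = 29.343

Group means [51.33, 33.10, 39.33], grand mean 41.160
SSB = Σnᵢ(x̄ᵢ−x̄)² = 1601.127; SSW = ΣΣ(x−x̄ᵢ)² = 600.233
MSB = 1601.127/2 = 800.5633; MSW = 600.233/22 = 27.2833
F = MSB/MSW = 29.3426
df = (2, 22)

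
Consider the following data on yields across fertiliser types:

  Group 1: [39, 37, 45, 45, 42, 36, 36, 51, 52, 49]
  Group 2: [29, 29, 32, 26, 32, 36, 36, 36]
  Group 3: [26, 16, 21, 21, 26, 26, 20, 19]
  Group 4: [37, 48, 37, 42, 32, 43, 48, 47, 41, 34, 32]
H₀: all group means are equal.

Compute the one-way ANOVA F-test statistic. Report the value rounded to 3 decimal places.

test statistic = 28.969

Group means [43.20, 32.00, 21.88, 40.09], grand mean 35.243
SSB = Σnᵢ(x̄ᵢ−x̄)² = 2405.427; SSW = ΣΣ(x−x̄ᵢ)² = 913.384
MSB = 2405.427/3 = 801.8089; MSW = 913.384/33 = 27.6783
F = MSB/MSW = 28.9689
df = (3, 33)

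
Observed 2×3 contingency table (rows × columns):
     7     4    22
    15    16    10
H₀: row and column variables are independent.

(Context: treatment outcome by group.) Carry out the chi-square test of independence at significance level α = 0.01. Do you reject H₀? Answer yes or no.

Row totals [33, 41], col totals [22, 20, 32], n=74
χ² = (7−9.81)²/9.81 + (4−8.92)²/8.92 + (22−14.27)²/14.27 + (15−12.19)²/12.19 + (16−11.08)²/11.08 + (10−17.73)²/17.73 = 13.9068
df = 2
p-value (upper-tail) = 0.00096
At α=0.01: p < α → reject H₀

reject H₀: yes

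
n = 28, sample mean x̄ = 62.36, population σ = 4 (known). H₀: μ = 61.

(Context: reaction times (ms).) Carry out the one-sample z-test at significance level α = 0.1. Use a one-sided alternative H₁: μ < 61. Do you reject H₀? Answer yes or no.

SE = σ/√n = 4/√28 = 0.7559
z = (x̄−μ₀)/SE = (62.36−61)/0.7559 = 1.7991
p-value (one-sided, H₁ less) = 0.96400
At α=0.1: p ≥ α → fail to reject H₀

reject H₀: no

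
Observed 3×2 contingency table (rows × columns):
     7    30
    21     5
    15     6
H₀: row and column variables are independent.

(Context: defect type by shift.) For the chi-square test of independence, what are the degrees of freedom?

degrees of freedom = 2

df = (r−1)(c−1) = (3−1)·(2−1) = 2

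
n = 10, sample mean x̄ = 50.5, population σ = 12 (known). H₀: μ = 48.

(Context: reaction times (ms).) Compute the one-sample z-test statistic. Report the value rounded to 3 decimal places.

test statistic = 0.659

SE = σ/√n = 12/√10 = 3.7947
z = (x̄−μ₀)/SE = (50.5−48)/3.7947 = 0.6588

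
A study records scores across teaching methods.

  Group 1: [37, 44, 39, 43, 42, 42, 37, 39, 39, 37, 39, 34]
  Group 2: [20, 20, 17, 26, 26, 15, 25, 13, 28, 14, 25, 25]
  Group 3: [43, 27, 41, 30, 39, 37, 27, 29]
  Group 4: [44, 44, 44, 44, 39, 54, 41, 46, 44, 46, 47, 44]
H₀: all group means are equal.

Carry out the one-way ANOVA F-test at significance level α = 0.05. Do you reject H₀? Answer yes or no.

reject H₀: yes

Group means [39.33, 21.17, 34.12, 44.75], grand mean 34.909
SSB = Σnᵢ(x̄ᵢ−x̄)² = 3668.178; SSW = ΣΣ(x−x̄ᵢ)² = 855.458
MSB = 3668.178/3 = 1222.7260; MSW = 855.458/40 = 21.3865
F = MSB/MSW = 57.1729
df = (3, 40)
p-value (upper-tail) = 0.00000
At α=0.05: p < α → reject H₀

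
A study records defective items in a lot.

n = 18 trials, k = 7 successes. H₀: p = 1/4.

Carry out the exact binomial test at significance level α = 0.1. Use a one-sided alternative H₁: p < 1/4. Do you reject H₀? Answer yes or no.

reject H₀: no

Exact binomial: n=18, k=7, p₀=1/4=0.2500
P(X≤7) from Σ C(n,i)·p₀^i·(1−p₀)^(n−i)
p-value (one-sided, H₁ less) = 0.94305
At α=0.1: p ≥ α → fail to reject H₀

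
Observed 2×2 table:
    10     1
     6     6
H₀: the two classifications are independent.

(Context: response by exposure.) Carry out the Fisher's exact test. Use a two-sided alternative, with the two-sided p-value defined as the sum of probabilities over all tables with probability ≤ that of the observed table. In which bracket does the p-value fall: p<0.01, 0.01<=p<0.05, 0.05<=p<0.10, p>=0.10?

Margins: r₁=11, r₂=12, c₁=16, c₂=7, n=23
p_obs = C(11,10)·C(12,6)/C(23,16); sum pmf over tables with pmf ≤ p_obs
p-value (two-sided) = 0.06865
→ bracket: 0.05<=p<0.10

p-value bracket: 0.05<=p<0.10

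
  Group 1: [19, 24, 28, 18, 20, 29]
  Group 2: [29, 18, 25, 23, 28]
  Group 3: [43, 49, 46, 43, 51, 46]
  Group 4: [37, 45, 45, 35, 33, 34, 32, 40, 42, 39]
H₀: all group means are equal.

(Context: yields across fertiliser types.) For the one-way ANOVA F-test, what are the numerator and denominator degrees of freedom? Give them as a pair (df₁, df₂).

k = 4 groups, N = 27 total
df = (k−1, N−k) = (4−1, 27−4) = (3, 23)

degrees of freedom = [3, 23]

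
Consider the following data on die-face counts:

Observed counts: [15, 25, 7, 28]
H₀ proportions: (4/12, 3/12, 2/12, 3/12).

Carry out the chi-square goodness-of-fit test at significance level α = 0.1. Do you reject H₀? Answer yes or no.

reject H₀: yes

n = 75; E_i = n·p_i = [25.00, 18.75, 12.50, 18.75]
χ² = (15−25.00)²/25.00 + (25−18.75)²/18.75 + (7−12.50)²/12.50 + (28−18.75)²/18.75 = 13.0667
df = 3
p-value (upper-tail) = 0.00449
At α=0.1: p < α → reject H₀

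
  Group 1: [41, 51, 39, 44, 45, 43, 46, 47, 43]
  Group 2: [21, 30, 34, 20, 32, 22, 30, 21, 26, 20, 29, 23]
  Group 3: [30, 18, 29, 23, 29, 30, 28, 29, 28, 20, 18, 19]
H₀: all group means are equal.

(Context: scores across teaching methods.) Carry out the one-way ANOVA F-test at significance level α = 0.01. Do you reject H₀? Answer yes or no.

Group means [44.33, 25.67, 25.08], grand mean 30.545
SSB = Σnᵢ(x̄ᵢ−x̄)² = 2354.598; SSW = ΣΣ(x−x̄ᵢ)² = 663.583
MSB = 2354.598/2 = 1177.2992; MSW = 663.583/30 = 22.1194
F = MSB/MSW = 53.2246
df = (2, 30)
p-value (upper-tail) = 0.00000
At α=0.01: p < α → reject H₀

reject H₀: yes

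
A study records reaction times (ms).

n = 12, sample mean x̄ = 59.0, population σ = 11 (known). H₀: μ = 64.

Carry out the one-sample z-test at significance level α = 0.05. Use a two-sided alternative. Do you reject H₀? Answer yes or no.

SE = σ/√n = 11/√12 = 3.1754
z = (x̄−μ₀)/SE = (59.0−64)/3.1754 = -1.5746
p-value (two-sided) = 0.11535
At α=0.05: p ≥ α → fail to reject H₀

reject H₀: no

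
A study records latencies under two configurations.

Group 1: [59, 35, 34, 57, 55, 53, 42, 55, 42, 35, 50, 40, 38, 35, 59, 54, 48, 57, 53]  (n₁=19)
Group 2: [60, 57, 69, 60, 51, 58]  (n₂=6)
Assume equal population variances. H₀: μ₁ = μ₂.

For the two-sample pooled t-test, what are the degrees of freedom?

degrees of freedom = 23

df = n₁ + n₂ − 2 = 19 + 6 − 2 = 23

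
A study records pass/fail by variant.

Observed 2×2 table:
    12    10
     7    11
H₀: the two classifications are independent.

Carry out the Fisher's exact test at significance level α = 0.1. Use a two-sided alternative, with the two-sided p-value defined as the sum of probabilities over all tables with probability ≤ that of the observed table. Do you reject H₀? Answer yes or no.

Margins: r₁=22, r₂=18, c₁=19, c₂=21, n=40
p_obs = C(22,12)·C(18,7)/C(40,19); sum pmf over tables with pmf ≤ p_obs
p-value (two-sided) = 0.35959
At α=0.1: p ≥ α → fail to reject H₀

reject H₀: no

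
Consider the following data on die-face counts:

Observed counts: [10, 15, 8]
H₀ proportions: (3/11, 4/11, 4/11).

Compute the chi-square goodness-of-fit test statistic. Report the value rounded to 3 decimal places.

test statistic = 2.194

n = 33; E_i = n·p_i = [9.00, 12.00, 12.00]
χ² = (10−9.00)²/9.00 + (15−12.00)²/12.00 + (8−12.00)²/12.00 = 2.1944
df = 2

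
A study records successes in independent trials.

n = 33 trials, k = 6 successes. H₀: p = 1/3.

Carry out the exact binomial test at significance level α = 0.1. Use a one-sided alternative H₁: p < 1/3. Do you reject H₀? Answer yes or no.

Exact binomial: n=33, k=6, p₀=1/3=0.3333
P(X≤6) from Σ C(n,i)·p₀^i·(1−p₀)^(n−i)
p-value (one-sided, H₁ less) = 0.04344
At α=0.1: p < α → reject H₀

reject H₀: yes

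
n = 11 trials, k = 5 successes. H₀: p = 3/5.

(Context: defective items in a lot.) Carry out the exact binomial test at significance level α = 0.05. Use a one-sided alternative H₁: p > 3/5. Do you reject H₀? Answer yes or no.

reject H₀: no

Exact binomial: n=11, k=5, p₀=3/5=0.6000
P(X≥5) from Σ C(n,i)·p₀^i·(1−p₀)^(n−i)
p-value (one-sided, H₁ greater) = 0.90065
At α=0.05: p ≥ α → fail to reject H₀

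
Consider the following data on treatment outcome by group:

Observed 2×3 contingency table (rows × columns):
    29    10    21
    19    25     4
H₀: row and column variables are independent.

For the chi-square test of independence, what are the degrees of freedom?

df = (r−1)(c−1) = (2−1)·(3−1) = 2

degrees of freedom = 2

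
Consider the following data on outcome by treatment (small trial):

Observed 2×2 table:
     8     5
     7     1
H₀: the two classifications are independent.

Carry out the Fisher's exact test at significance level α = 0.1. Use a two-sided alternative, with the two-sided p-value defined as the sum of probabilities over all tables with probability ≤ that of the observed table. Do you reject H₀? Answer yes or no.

reject H₀: no

Margins: r₁=13, r₂=8, c₁=15, c₂=6, n=21
p_obs = C(13,8)·C(8,7)/C(21,15); sum pmf over tables with pmf ≤ p_obs
p-value (two-sided) = 0.33591
At α=0.1: p ≥ α → fail to reject H₀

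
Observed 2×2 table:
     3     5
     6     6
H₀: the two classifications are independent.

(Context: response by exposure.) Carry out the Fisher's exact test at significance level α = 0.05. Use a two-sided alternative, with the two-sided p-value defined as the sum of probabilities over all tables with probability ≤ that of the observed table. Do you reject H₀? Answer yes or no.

reject H₀: no

Margins: r₁=8, r₂=12, c₁=9, c₂=11, n=20
p_obs = C(8,3)·C(12,6)/C(20,9); sum pmf over tables with pmf ≤ p_obs
p-value (two-sided) = 0.66992
At α=0.05: p ≥ α → fail to reject H₀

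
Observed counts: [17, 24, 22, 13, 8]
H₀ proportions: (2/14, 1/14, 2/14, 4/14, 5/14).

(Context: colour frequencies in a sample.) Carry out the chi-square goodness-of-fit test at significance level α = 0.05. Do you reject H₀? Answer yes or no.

n = 84; E_i = n·p_i = [12.00, 6.00, 12.00, 24.00, 30.00]
χ² = (17−12.00)²/12.00 + (24−6.00)²/6.00 + (22−12.00)²/12.00 + (13−24.00)²/24.00 + (8−30.00)²/30.00 = 85.5917
df = 4
p-value (upper-tail) = 0.00000
At α=0.05: p < α → reject H₀

reject H₀: yes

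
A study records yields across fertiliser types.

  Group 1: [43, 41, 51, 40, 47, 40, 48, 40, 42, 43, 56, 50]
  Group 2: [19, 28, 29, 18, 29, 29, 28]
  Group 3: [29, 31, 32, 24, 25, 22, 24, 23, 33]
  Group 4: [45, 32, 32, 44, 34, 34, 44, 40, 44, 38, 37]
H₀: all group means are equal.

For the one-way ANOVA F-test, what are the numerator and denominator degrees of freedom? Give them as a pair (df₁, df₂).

k = 4 groups, N = 39 total
df = (k−1, N−k) = (4−1, 39−4) = (3, 35)

degrees of freedom = [3, 35]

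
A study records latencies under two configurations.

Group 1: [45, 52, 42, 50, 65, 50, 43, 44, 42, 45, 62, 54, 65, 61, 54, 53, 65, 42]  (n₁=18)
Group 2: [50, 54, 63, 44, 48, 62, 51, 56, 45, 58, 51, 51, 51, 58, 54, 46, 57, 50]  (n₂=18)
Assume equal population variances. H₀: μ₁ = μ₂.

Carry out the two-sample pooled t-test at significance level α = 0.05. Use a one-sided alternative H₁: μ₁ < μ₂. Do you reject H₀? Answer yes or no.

x̄₁=51.889, s₁=8.567, n₁=18
x̄₂=52.722, s₂=5.475, n₂=18
s_p² = [17·8.567² + 17·5.475²]/34 = 51.6879
SE = √(s_p²·(1/18+1/18)) = 2.3965
t = (51.889−52.722)/2.3965 = -0.3477
df = 34
p-value (one-sided, H₁ less) = 0.36509
At α=0.05: p ≥ α → fail to reject H₀

reject H₀: no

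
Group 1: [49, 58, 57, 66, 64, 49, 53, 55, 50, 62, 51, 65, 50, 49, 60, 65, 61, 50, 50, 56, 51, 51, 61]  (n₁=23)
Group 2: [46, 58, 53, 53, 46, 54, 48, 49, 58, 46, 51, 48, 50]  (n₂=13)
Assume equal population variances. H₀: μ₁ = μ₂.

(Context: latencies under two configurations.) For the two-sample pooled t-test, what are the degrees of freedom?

df = n₁ + n₂ − 2 = 23 + 13 − 2 = 34

degrees of freedom = 34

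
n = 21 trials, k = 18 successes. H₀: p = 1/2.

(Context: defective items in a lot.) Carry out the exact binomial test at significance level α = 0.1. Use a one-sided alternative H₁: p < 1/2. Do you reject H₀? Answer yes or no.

Exact binomial: n=21, k=18, p₀=1/2=0.5000
P(X≤18) from Σ C(n,i)·p₀^i·(1−p₀)^(n−i)
p-value (one-sided, H₁ less) = 0.99989
At α=0.1: p ≥ α → fail to reject H₀

reject H₀: no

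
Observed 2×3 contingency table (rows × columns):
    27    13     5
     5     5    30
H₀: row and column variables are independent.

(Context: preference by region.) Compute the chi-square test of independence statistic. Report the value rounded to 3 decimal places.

Row totals [45, 40], col totals [32, 18, 35], n=85
χ² = (27−16.94)²/16.94 + (13−9.53)²/9.53 + (5−18.53)²/18.53 + (5−15.06)²/15.06 + (5−8.47)²/8.47 + (30−16.47)²/16.47 = 36.3694
df = 2

test statistic = 36.369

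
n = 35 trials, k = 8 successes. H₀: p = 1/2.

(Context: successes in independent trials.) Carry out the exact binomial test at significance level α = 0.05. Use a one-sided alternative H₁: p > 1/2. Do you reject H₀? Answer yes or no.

reject H₀: no

Exact binomial: n=35, k=8, p₀=1/2=0.5000
P(X≥8) from Σ C(n,i)·p₀^i·(1−p₀)^(n−i)
p-value (one-sided, H₁ greater) = 0.99975
At α=0.05: p ≥ α → fail to reject H₀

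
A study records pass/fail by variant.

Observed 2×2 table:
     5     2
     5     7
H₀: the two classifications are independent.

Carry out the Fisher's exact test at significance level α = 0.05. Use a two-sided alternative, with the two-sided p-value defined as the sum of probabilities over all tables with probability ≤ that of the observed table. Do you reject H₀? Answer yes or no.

reject H₀: no

Margins: r₁=7, r₂=12, c₁=10, c₂=9, n=19
p_obs = C(7,5)·C(12,5)/C(19,10); sum pmf over tables with pmf ≤ p_obs
p-value (two-sided) = 0.34985
At α=0.05: p ≥ α → fail to reject H₀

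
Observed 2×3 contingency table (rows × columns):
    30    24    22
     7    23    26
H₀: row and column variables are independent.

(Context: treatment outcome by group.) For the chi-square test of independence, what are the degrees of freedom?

df = (r−1)(c−1) = (2−1)·(3−1) = 2

degrees of freedom = 2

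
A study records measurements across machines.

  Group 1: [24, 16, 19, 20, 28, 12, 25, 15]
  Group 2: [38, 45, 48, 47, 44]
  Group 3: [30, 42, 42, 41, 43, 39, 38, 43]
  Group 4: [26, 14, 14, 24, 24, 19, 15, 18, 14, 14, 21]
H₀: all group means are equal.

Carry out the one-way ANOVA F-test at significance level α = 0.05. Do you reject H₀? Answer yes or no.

reject H₀: yes

Group means [19.88, 44.40, 39.75, 18.45], grand mean 28.188
SSB = Σnᵢ(x̄ᵢ−x̄)² = 3978.573; SSW = ΣΣ(x−x̄ᵢ)² = 620.302
MSB = 3978.573/3 = 1326.1909; MSW = 620.302/28 = 22.1537
F = MSB/MSW = 59.8633
df = (3, 28)
p-value (upper-tail) = 0.00000
At α=0.05: p < α → reject H₀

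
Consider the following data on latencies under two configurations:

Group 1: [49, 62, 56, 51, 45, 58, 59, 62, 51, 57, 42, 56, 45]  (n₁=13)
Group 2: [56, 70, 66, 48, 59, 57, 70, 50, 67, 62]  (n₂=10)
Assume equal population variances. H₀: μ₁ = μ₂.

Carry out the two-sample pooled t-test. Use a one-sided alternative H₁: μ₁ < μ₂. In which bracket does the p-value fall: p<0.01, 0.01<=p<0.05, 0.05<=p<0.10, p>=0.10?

x̄₁=53.308, s₁=6.638, n₁=13
x̄₂=60.500, s₂=7.863, n₂=10
s_p² = [12·6.638² + 9·7.863²]/21 = 51.6795
SE = √(s_p²·(1/13+1/10)) = 3.0238
t = (53.308−60.500)/3.0238 = -2.3786
df = 21
p-value (one-sided, H₁ less) = 0.01347
→ bracket: 0.01<=p<0.05

p-value bracket: 0.01<=p<0.05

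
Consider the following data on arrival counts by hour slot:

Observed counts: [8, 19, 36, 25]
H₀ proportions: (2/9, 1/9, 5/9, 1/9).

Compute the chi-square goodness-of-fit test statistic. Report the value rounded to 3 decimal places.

test statistic = 42.623

n = 88; E_i = n·p_i = [19.56, 9.78, 48.89, 9.78]
χ² = (8−19.56)²/19.56 + (19−9.78)²/9.78 + (36−48.89)²/48.89 + (25−9.78)²/9.78 = 42.6227
df = 3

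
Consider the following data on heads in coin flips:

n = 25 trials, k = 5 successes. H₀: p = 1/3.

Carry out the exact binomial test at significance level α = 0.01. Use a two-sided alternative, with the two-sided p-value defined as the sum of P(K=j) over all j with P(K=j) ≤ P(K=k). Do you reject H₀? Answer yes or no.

reject H₀: no

Exact binomial: n=25, k=5, p₀=1/3=0.3333
P(X=j) = C(n,j)·p₀^j·(1−p₀)^(n−j); p = Σ P(X=j) over j with P(X=j) ≤ P(X=5)
p-value (two-sided) = 0.20375
At α=0.01: p ≥ α → fail to reject H₀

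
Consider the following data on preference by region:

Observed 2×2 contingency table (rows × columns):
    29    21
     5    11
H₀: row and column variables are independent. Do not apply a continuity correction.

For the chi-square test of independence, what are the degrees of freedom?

df = (r−1)(c−1) = (2−1)·(2−1) = 1

degrees of freedom = 1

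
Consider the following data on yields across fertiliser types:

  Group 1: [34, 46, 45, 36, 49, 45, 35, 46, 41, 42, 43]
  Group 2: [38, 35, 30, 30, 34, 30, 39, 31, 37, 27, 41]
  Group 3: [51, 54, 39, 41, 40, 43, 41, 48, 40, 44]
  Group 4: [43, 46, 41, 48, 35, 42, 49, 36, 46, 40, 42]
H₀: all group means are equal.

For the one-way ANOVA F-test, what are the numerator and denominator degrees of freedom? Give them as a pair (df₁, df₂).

degrees of freedom = [3, 39]

k = 4 groups, N = 43 total
df = (k−1, N−k) = (4−1, 43−4) = (3, 39)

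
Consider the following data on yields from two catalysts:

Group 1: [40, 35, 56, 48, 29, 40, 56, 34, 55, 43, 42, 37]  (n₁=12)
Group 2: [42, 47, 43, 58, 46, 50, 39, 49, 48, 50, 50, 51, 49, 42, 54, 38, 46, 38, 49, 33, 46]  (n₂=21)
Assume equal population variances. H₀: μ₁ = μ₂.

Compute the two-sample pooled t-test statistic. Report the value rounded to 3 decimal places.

x̄₁=42.917, s₁=9.060, n₁=12
x̄₂=46.095, s₂=5.915, n₂=21
s_p² = [11·9.060² + 20·5.915²]/31 = 51.7008
SE = √(s_p²·(1/12+1/21)) = 2.6020
t = (42.917−46.095)/2.6020 = -1.2216
df = 31

test statistic = -1.222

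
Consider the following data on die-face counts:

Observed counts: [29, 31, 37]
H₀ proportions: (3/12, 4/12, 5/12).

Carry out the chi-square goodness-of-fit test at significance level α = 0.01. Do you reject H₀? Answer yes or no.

reject H₀: no

n = 97; E_i = n·p_i = [24.25, 32.33, 40.42]
χ² = (29−24.25)²/24.25 + (31−32.33)²/32.33 + (37−40.42)²/40.42 = 1.2742
df = 2
p-value (upper-tail) = 0.52882
At α=0.01: p ≥ α → fail to reject H₀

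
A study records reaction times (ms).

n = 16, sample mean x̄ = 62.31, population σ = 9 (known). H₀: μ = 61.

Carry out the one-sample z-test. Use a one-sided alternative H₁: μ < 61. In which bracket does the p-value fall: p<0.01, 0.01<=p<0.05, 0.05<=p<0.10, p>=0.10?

p-value bracket: p>=0.10

SE = σ/√n = 9/√16 = 2.2500
z = (x̄−μ₀)/SE = (62.31−61)/2.2500 = 0.5822
p-value (one-sided, H₁ less) = 0.71979
→ bracket: p>=0.10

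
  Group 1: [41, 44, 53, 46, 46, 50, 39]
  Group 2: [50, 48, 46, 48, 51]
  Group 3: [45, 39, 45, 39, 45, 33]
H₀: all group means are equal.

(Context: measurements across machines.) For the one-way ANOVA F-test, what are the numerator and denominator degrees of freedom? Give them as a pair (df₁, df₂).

degrees of freedom = [2, 15]

k = 3 groups, N = 18 total
df = (k−1, N−k) = (3−1, 18−3) = (2, 15)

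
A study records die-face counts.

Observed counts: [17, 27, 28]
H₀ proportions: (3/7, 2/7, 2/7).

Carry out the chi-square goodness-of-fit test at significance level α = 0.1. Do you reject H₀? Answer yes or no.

reject H₀: yes

n = 72; E_i = n·p_i = [30.86, 20.57, 20.57]
χ² = (17−30.86)²/30.86 + (27−20.57)²/20.57 + (28−20.57)²/20.57 = 10.9144
df = 2
p-value (upper-tail) = 0.00427
At α=0.1: p < α → reject H₀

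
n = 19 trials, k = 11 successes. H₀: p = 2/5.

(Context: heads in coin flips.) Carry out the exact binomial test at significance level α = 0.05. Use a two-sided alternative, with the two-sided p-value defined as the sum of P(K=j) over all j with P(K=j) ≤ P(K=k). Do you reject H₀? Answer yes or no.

Exact binomial: n=19, k=11, p₀=2/5=0.4000
P(X=j) = C(n,j)·p₀^j·(1−p₀)^(n−j); p = Σ P(X=j) over j with P(X=j) ≤ P(X=11)
p-value (two-sided) = 0.15809
At α=0.05: p ≥ α → fail to reject H₀

reject H₀: no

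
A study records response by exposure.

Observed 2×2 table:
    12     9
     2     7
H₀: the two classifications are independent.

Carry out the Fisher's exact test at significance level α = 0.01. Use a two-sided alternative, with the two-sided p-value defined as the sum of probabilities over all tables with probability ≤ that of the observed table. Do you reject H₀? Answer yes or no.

Margins: r₁=21, r₂=9, c₁=14, c₂=16, n=30
p_obs = C(21,12)·C(9,2)/C(30,14); sum pmf over tables with pmf ≤ p_obs
p-value (two-sided) = 0.11844
At α=0.01: p ≥ α → fail to reject H₀

reject H₀: no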